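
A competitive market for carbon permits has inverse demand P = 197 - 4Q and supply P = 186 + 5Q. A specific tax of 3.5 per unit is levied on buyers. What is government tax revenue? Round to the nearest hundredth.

Pre-tax equilibrium: 197 - 4Q = 186 + 5Q gives Q* = 1.2222, P* = 192.1111.
A tax on buyers shifts demand down by 3.5: (197 - 3.5) - 4Q = 186 + 5Q, so Q_t = 0.8333. Buyers pay P_b = 193.6667; sellers receive P_s = P_b - 3.5 = 190.1667.
Tax revenue = t x Q_t = 3.5 x 0.8333 = 2.9167.

2.92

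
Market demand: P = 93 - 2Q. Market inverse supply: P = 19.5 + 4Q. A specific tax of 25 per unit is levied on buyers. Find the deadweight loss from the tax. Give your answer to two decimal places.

52.08

Pre-tax equilibrium: 93 - 2Q = 19.5 + 4Q gives Q* = 12.25, P* = 68.5.
With the tax, buyers' net willingness to pay falls by 25: (93 - 25) - 2Q = 19.5 + 4Q, so Q_t = 8.0833. Buyers pay P_b = 76.8333; sellers receive P_s = P_b - 25 = 51.8333.
Deadweight loss is the triangle between the curves from Q_t to Q*: (1/2)(12.25 - 8.0833)(25) = 52.0833.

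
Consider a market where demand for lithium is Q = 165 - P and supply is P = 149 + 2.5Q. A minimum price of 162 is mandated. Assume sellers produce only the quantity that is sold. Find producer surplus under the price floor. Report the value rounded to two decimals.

27.75

Rewriting demand in inverse form: P = 165 - Q.
Without the control, 165 - Q = 149 + 2.5Q so Q* = 4.5714 and P* = 160.4286.
At the floor price 162, quantity demanded is (165 - 162)/1 = 3; demand is the short side, so Q = 3 trades at P = 162.
The supply price at Q = 3 is 156.5. PS is the trapezoid between 162 and supply over [0, 3]: (1/2)[(162 - 149) + (162 - 156.5)](3) = 27.75.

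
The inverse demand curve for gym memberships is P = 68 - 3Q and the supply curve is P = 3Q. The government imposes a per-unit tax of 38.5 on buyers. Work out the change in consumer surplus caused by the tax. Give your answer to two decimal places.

-156.41

Without the tax, 68 - 3Q = 3Q so Q* = 11.3333 and P* = 34.
With the tax, buyers' net willingness to pay falls by 38.5: (68 - 38.5) - 3Q = 3Q, so Q_t = 4.9167. Buyers pay P_b = 53.25; sellers receive P_s = P_b - 38.5 = 14.75.
Consumers lose the trapezoid between P* and P_b out to Q_t plus the triangle from Q_t to Q*: change in CS = 36.2604 - 192.6667 = -156.4062.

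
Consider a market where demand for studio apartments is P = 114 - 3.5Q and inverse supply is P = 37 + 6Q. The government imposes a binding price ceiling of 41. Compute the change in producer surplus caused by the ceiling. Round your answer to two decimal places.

Without the control, 114 - 3.5Q = 37 + 6Q so Q* = 8.1053 and P* = 85.6316.
At P = 41, sellers supply (41 - 37)/6 = 0.6667 while buyers want more, so the quantity traded is 0.6667 at price 41.
PS goes from (1/2)(8.1053)(48.6316) = 197.0859 to 1.3333 (computed as (41 - 37)(0.6667) - (1/2)(6)(0.6667)^2), a change of -195.7525.

-195.75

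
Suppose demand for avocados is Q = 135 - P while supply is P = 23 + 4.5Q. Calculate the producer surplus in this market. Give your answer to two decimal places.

933.02

Rewriting demand in inverse form: P = 135 - Q.
Set 135 - Q = 23 + 4.5Q, which gives 112 = 5.5Q, so Q* = 20.3636 and P* = 135 - (20.3636) = 114.6364.
Producer surplus is the triangle above supply below P*: (1/2)(20.3636)(114.6364 - 23) = (1/2)(20.3636)(91.6364) = 933.0248.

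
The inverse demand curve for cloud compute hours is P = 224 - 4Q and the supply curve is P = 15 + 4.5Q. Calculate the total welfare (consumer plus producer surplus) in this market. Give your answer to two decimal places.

2569.47

Equilibrium: 224 - 4Q = 15 + 4.5Q, so Q* = 24.5882 and P* = 125.6471.
CS = (1/2)(24.5882)(98.3529) = 1209.1626 and PS = (1/2)(24.5882)(110.6471) = 1360.308, so total surplus = 2569.4706.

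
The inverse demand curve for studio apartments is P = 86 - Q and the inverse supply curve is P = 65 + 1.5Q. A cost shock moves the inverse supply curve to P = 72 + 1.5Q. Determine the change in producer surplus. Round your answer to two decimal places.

Initial equilibrium: Q_0 = 8.4, P_0 = 77.6; CS_0 = (1/2)(8.4)(8.4) = 35.28, PS_0 = (1/2)(8.4)(12.6) = 52.92.
New equilibrium: 86 - Q = 72 + 1.5Q gives Q_1 = 5.6, P_1 = 80.4; CS_1 = 15.68, PS_1 = 23.52.
Change in producer surplus = 23.52 - 52.92 = -29.4.

-29.40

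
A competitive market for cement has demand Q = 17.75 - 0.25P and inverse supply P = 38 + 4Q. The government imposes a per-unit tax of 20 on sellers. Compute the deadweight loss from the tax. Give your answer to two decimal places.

25.00

Rewriting demand in inverse form: P = 71 - 4Q.
Pre-tax equilibrium: 71 - 4Q = 38 + 4Q gives Q* = 4.125, P* = 54.5.
With the tax, sellers need 20 more per unit: 71 - 4Q = 38 + 4Q + 20, so Q_t = 1.625. Buyers pay P_b = 64.5; sellers receive P_s = P_b - 20 = 44.5.
Deadweight loss is the triangle between the curves from Q_t to Q*: (1/2)(4.125 - 1.625)(20) = 25.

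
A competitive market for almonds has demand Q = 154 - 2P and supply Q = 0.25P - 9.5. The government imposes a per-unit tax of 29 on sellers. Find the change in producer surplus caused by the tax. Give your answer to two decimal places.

-140.35

Rewriting demand in inverse form: P = 77 - 0.5Q.
Rewriting supply in inverse form: P = 38 + 4Q.
Pre-tax equilibrium: 77 - 0.5Q = 38 + 4Q gives Q* = 8.6667, P* = 72.6667.
With the tax, sellers need 29 more per unit: 77 - 0.5Q = 38 + 4Q + 29, so Q_t = 2.2222. Buyers pay P_b = 75.8889; sellers receive P_s = P_b - 29 = 46.8889.
PS falls from (1/2)(8.6667)(34.6667) = 150.2222 to (1/2)(2.2222)(8.8889) = 9.8765, a change of -140.3457.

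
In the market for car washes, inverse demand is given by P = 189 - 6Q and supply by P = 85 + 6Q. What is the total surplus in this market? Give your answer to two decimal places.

Equilibrium: 189 - 6Q = 85 + 6Q, so Q* = 8.6667 and P* = 137.
CS = (1/2)(8.6667)(52) = 225.3333 and PS = (1/2)(8.6667)(52) = 225.3333, so total surplus = 450.6667.

450.67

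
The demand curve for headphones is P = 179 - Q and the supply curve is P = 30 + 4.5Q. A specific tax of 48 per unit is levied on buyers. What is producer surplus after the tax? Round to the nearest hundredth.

Without the tax, 179 - Q = 30 + 4.5Q so Q* = 27.0909 and P* = 151.9091.
A tax on buyers shifts demand down by 48: (179 - 48) - Q = 30 + 4.5Q, so Q_t = 18.3636. Buyers pay P_b = 160.6364; sellers receive P_s = P_b - 48 = 112.6364.
Producer surplus is the triangle above supply below P_s: (1/2)(18.3636)(112.6364 - 30) = 758.7521.

758.75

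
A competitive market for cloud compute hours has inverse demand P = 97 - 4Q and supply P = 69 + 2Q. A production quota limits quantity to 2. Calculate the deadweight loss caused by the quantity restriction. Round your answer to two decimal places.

21.33

Unrestricted equilibrium: Q* = (97 - 69)/(4 + 2) = 4.6667.
At Q = 2 the demand price is 97 - 4(2) = 89 and the supply price is 69 + 2(2) = 73.
Deadweight loss is the triangle between the curves from 2 to 4.6667: (1/2)(89 - 73)(4.6667 - 2) = 21.3333.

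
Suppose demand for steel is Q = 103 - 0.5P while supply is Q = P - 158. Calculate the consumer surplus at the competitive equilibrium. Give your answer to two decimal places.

256.00

Rewriting demand in inverse form: P = 206 - 2Q.
Rewriting supply in inverse form: P = 158 + Q.
Equilibrium: 206 - 2Q = 158 + Q, so Q* = 16 and P* = 174.
The demand choke price is 206, so CS = (1/2)(Q*)(206 - P*) = (1/2)(16)(32) = 256.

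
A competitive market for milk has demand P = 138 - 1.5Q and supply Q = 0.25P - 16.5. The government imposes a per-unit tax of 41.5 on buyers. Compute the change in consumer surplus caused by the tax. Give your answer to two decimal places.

-105.46

Rewriting supply in inverse form: P = 66 + 4Q.
Without the tax, 138 - 1.5Q = 66 + 4Q so Q* = 13.0909 and P* = 118.3636.
A tax on buyers shifts demand down by 41.5: (138 - 41.5) - 1.5Q = 66 + 4Q, so Q_t = 5.5455. Buyers pay P_b = 129.6818; sellers receive P_s = P_b - 41.5 = 88.1818.
CS falls from (1/2)(13.0909)(19.6364) = 128.5289 to (1/2)(5.5455)(8.3182) = 23.064, a change of -105.4649.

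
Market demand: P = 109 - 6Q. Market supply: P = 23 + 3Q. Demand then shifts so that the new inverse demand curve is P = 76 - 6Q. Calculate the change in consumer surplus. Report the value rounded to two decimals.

-169.89

Initial equilibrium: Q_0 = 9.5556, P_0 = 51.6667; CS_0 = (1/2)(9.5556)(57.3333) = 273.9259, PS_0 = (1/2)(9.5556)(28.6667) = 136.963.
New equilibrium: 76 - 6Q = 23 + 3Q gives Q_1 = 5.8889, P_1 = 40.6667; CS_1 = 104.037, PS_1 = 52.0185.
Change in consumer surplus = 104.037 - 273.9259 = -169.8889.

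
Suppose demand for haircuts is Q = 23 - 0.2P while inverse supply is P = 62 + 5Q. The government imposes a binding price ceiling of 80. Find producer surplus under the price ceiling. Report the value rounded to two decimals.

32.40

Rewriting demand in inverse form: P = 115 - 5Q.
Free-market equilibrium: 115 - 5Q = 62 + 5Q gives Q* = 5.3, P* = 88.5.
At P = 80, sellers supply (80 - 62)/5 = 3.6 while buyers want more, so the quantity traded is 3.6 at price 80.
PS is the triangle above supply below 80: (1/2)(3.6)(80 - 62) = 32.4.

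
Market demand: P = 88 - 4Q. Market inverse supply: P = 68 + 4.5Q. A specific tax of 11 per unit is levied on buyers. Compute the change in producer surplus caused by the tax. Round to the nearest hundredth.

-9.93

Pre-tax equilibrium: 88 - 4Q = 68 + 4.5Q gives Q* = 2.3529, P* = 78.5882.
A tax on buyers shifts demand down by 11: (88 - 11) - 4Q = 68 + 4.5Q, so Q_t = 1.0588. Buyers pay P_b = 83.7647; sellers receive P_s = P_b - 11 = 72.7647.
PS falls from (1/2)(2.3529)(10.5882) = 12.4567 to (1/2)(1.0588)(4.7647) = 2.5225, a change of -9.9343.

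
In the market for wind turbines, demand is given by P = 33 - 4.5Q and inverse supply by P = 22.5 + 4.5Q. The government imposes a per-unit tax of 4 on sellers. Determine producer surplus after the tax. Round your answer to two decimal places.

1.17

Pre-tax equilibrium: 33 - 4.5Q = 22.5 + 4.5Q gives Q* = 1.1667, P* = 27.75.
With the tax, sellers need 4 more per unit: 33 - 4.5Q = 22.5 + 4.5Q + 4, so Q_t = 0.7222. Buyers pay P_b = 29.75; sellers receive P_s = P_b - 4 = 25.75.
Producer surplus is the triangle above supply below P_s: (1/2)(0.7222)(25.75 - 22.5) = 1.1736.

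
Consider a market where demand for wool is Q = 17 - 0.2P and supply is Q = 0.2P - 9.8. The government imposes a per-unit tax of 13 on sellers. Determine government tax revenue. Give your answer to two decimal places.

Rewriting demand in inverse form: P = 85 - 5Q.
Rewriting supply in inverse form: P = 49 + 5Q.
Without the tax, 85 - 5Q = 49 + 5Q so Q* = 3.6 and P* = 67.
With the tax, sellers need 13 more per unit: 85 - 5Q = 49 + 5Q + 13, so Q_t = 2.3. Buyers pay P_b = 73.5; sellers receive P_s = P_b - 13 = 60.5.
Tax revenue = t x Q_t = 13 x 2.3 = 29.9.

29.90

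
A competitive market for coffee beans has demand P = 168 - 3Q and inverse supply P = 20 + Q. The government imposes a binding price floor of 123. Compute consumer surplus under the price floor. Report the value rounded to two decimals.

337.50

Free-market equilibrium: 168 - 3Q = 20 + Q gives Q* = 37, P* = 57.
At P = 123, buyers demand (168 - 123)/3 = 15 while sellers would supply more, so the quantity traded is 15 at price 123.
CS is the triangle under demand above 123: (1/2)(15)(168 - 123) = 337.5.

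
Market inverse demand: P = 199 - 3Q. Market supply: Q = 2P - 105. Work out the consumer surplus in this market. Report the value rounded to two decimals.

2628.03

Rewriting supply in inverse form: P = 52.5 + 0.5Q.
Equilibrium: 199 - 3Q = 52.5 + 0.5Q, so Q* = 41.8571 and P* = 73.4286.
The demand choke price is 199, so CS = (1/2)(Q*)(199 - P*) = (1/2)(41.8571)(125.5714) = 2628.0306.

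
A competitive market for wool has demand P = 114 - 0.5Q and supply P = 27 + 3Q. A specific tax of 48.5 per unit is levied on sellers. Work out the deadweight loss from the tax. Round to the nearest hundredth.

336.04

Pre-tax equilibrium: 114 - 0.5Q = 27 + 3Q gives Q* = 24.8571, P* = 101.5714.
With the tax, sellers need 48.5 more per unit: 114 - 0.5Q = 27 + 3Q + 48.5, so Q_t = 11. Buyers pay P_b = 108.5; sellers receive P_s = P_b - 48.5 = 60.
The welfare triangle lost has base Q* - Q_t = 13.8571 and height t = 48.5, so DWL = (1/2)(13.8571)(48.5) = 336.0357.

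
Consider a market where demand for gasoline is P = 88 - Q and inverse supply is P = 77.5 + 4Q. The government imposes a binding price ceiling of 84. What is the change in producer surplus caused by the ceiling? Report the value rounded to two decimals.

-3.54

Free-market equilibrium: 88 - Q = 77.5 + 4Q gives Q* = 2.1, P* = 85.9.
At P = 84, sellers supply (84 - 77.5)/4 = 1.625 while buyers want more, so the quantity traded is 1.625 at price 84.
PS goes from (1/2)(2.1)(8.4) = 8.82 to 5.2812 (computed as (84 - 77.5)(1.625) - (1/2)(4)(1.625)^2), a change of -3.5387.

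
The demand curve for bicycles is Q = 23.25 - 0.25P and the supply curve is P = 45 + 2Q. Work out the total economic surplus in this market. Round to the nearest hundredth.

192.00

Rewriting demand in inverse form: P = 93 - 4Q.
Equilibrium: 93 - 4Q = 45 + 2Q, so Q* = 8 and P* = 61.
CS = (1/2)(8)(32) = 128 and PS = (1/2)(8)(16) = 64, so total surplus = 192.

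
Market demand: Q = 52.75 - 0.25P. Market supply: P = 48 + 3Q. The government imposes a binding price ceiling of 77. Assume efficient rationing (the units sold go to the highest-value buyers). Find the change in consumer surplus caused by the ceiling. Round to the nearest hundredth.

Rewriting demand in inverse form: P = 211 - 4Q.
Without the control, 211 - 4Q = 48 + 3Q so Q* = 23.2857 and P* = 117.8571.
At P = 77, sellers supply (77 - 48)/3 = 9.6667 while buyers want more, so the quantity traded is 9.6667 at price 77.
CS goes from (1/2)(23.2857)(93.1429) = 1084.449 to 1108.4444 (computed as (211 - 77)(9.6667) - (1/2)(4)(9.6667)^2), a change of 23.9955.

24.00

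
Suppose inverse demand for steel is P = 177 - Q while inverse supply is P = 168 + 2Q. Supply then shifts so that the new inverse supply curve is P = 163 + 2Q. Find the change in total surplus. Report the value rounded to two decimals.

19.17

Initial equilibrium: Q_0 = 3, P_0 = 174; CS_0 = (1/2)(3)(3) = 4.5, PS_0 = (1/2)(3)(6) = 9.
New equilibrium: 177 - Q = 163 + 2Q gives Q_1 = 4.6667, P_1 = 172.3333; CS_1 = 10.8889, PS_1 = 21.7778.
Change in total surplus = (10.8889 + 21.7778) - (4.5 + 9) = 19.1667.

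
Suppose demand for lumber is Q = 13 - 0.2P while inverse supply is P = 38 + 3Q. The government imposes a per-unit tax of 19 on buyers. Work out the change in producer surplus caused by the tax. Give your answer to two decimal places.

-15.59

Rewriting demand in inverse form: P = 65 - 5Q.
Pre-tax equilibrium: 65 - 5Q = 38 + 3Q gives Q* = 3.375, P* = 48.125.
With the tax, buyers' net willingness to pay falls by 19: (65 - 19) - 5Q = 38 + 3Q, so Q_t = 1. Buyers pay P_b = 60; sellers receive P_s = P_b - 19 = 41.
Producers lose the trapezoid between P_s and P* out to Q_t plus the triangle from Q_t to Q*: change in PS = 1.5 - 17.0859 = -15.5859.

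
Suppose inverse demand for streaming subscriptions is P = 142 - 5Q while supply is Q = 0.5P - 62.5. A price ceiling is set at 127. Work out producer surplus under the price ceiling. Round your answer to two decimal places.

Rewriting supply in inverse form: P = 125 + 2Q.
Free-market equilibrium: 142 - 5Q = 125 + 2Q gives Q* = 2.4286, P* = 129.8571.
At the ceiling price 127, quantity supplied is (127 - 125)/2 = 1; supply is the short side, so Q = 1 trades at P = 127.
PS is the triangle above supply below 127: (1/2)(1)(127 - 125) = 1.

1.00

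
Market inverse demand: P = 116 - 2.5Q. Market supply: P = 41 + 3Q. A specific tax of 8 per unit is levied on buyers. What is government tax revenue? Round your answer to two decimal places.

Without the tax, 116 - 2.5Q = 41 + 3Q so Q* = 13.6364 and P* = 81.9091.
A tax on buyers shifts demand down by 8: (116 - 8) - 2.5Q = 41 + 3Q, so Q_t = 12.1818. Buyers pay P_b = 85.5455; sellers receive P_s = P_b - 8 = 77.5455.
Tax revenue = t x Q_t = 8 x 12.1818 = 97.4545.

97.45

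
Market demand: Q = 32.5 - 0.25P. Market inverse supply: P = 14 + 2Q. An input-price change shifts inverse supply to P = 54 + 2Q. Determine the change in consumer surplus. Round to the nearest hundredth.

-426.67

Rewriting demand in inverse form: P = 130 - 4Q.
Initial equilibrium: Q_0 = 19.3333, P_0 = 52.6667; CS_0 = (1/2)(19.3333)(77.3333) = 747.5556, PS_0 = (1/2)(19.3333)(38.6667) = 373.7778.
New equilibrium: 130 - 4Q = 54 + 2Q gives Q_1 = 12.6667, P_1 = 79.3333; CS_1 = 320.8889, PS_1 = 160.4444.
Change in consumer surplus = 320.8889 - 747.5556 = -426.6667.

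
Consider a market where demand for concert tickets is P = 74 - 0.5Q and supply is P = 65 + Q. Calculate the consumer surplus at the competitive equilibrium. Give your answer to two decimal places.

9.00

Setting demand equal to supply, 9 = 1.5Q, so Q* = 6 and P* = 71.
CS is the area between the demand curve and P* from 0 to Q*: (1/2)(6)(3) = 9.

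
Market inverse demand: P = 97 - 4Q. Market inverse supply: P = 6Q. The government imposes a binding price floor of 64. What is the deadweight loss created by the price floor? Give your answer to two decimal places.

10.51

Free-market equilibrium: 97 - 4Q = 6Q gives Q* = 9.7, P* = 58.2.
At P = 64, buyers demand (97 - 64)/4 = 8.25 while sellers would supply more, so the quantity traded is 8.25 at price 64.
At Q = 8.25 the demand price is 64 and the supply price is 49.5. Deadweight loss is the triangle between the curves from 8.25 to 9.7: (1/2)(64 - 49.5)(9.7 - 8.25) = 10.5125.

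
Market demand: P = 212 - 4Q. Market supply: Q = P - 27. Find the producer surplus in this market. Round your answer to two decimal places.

Rewriting supply in inverse form: P = 27 + Q.
Setting demand equal to supply, 185 = 5Q, so Q* = 37 and P* = 64.
Producer surplus is the triangle above supply below P*: (1/2)(37)(64 - 27) = (1/2)(37)(37) = 684.5.

684.50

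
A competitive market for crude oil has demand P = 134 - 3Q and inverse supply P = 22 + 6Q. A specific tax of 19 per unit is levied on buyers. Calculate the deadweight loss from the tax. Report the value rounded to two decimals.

Without the tax, 134 - 3Q = 22 + 6Q so Q* = 12.4444 and P* = 96.6667.
With the tax, buyers' net willingness to pay falls by 19: (134 - 19) - 3Q = 22 + 6Q, so Q_t = 10.3333. Buyers pay P_b = 103; sellers receive P_s = P_b - 19 = 84.
The welfare triangle lost has base Q* - Q_t = 2.1111 and height t = 19, so DWL = (1/2)(2.1111)(19) = 20.0556.

20.06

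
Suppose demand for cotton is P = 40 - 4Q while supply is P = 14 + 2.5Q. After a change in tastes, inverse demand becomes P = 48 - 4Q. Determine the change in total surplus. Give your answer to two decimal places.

36.92

Initial equilibrium: Q_0 = 4, P_0 = 24; CS_0 = (1/2)(4)(16) = 32, PS_0 = (1/2)(4)(10) = 20.
New equilibrium: 48 - 4Q = 14 + 2.5Q gives Q_1 = 5.2308, P_1 = 27.0769; CS_1 = 54.7219, PS_1 = 34.2012.
Change in total surplus = (54.7219 + 34.2012) - (32 + 20) = 36.9231.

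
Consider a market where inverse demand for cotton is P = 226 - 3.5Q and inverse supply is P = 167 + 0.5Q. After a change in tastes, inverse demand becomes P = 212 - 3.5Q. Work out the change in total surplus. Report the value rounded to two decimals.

Initial equilibrium: Q_0 = 14.75, P_0 = 174.375; CS_0 = (1/2)(14.75)(51.625) = 380.7344, PS_0 = (1/2)(14.75)(7.375) = 54.3906.
New equilibrium: 212 - 3.5Q = 167 + 0.5Q gives Q_1 = 11.25, P_1 = 172.625; CS_1 = 221.4844, PS_1 = 31.6406.
Change in total surplus = (221.4844 + 31.6406) - (380.7344 + 54.3906) = -182.

-182.00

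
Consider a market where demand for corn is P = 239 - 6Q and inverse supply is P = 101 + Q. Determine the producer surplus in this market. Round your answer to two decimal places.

Setting demand equal to supply, 138 = 7Q, so Q* = 19.7143 and P* = 120.7143.
PS is the area between P* and the supply curve from 0 to Q*: (1/2)(19.7143)(19.7143) = 194.3265.

194.33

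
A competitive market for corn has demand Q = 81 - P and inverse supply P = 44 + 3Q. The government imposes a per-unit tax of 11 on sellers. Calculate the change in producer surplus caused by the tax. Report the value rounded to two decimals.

Rewriting demand in inverse form: P = 81 - Q.
Pre-tax equilibrium: 81 - Q = 44 + 3Q gives Q* = 9.25, P* = 71.75.
A tax on sellers shifts supply up by 11: 81 - Q = 44 + 3Q + 11, so Q_t = 6.5. Buyers pay P_b = 74.5; sellers receive P_s = P_b - 11 = 63.5.
PS falls from (1/2)(9.25)(27.75) = 128.3438 to (1/2)(6.5)(19.5) = 63.375, a change of -64.9688.

-64.97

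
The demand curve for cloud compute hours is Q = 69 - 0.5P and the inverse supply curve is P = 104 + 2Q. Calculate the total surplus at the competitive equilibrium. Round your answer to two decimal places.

144.50

Rewriting demand in inverse form: P = 138 - 2Q.
Equilibrium: 138 - 2Q = 104 + 2Q, so Q* = 8.5 and P* = 121.
Total surplus is the full triangle between the curves from 0 to Q*: (1/2)(8.5)(138 - 104) = 144.5.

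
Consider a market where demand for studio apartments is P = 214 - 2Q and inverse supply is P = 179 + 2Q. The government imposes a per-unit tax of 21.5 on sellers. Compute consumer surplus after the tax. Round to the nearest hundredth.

11.39

Without the tax, 214 - 2Q = 179 + 2Q so Q* = 8.75 and P* = 196.5.
A tax on sellers shifts supply up by 21.5: 214 - 2Q = 179 + 2Q + 21.5, so Q_t = 3.375. Buyers pay P_b = 207.25; sellers receive P_s = P_b - 21.5 = 185.75.
Consumer surplus is the triangle under demand above P_b: (1/2)(3.375)(214 - 207.25) = 11.3906.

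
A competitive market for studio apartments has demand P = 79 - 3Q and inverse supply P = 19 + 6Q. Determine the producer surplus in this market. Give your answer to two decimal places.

Equilibrium: 79 - 3Q = 19 + 6Q, so Q* = 6.6667 and P* = 59.
Producer surplus is the triangle above supply below P*: (1/2)(6.6667)(59 - 19) = (1/2)(6.6667)(40) = 133.3333.

133.33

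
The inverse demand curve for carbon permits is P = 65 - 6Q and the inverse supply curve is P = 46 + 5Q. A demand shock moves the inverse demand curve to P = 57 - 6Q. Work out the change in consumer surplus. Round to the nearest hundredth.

Initial equilibrium: Q_0 = 1.7273, P_0 = 54.6364; CS_0 = (1/2)(1.7273)(10.3636) = 8.9504, PS_0 = (1/2)(1.7273)(8.6364) = 7.4587.
New equilibrium: 57 - 6Q = 46 + 5Q gives Q_1 = 1, P_1 = 51; CS_1 = 3, PS_1 = 2.5.
Change in consumer surplus = 3 - 8.9504 = -5.9504.

-5.95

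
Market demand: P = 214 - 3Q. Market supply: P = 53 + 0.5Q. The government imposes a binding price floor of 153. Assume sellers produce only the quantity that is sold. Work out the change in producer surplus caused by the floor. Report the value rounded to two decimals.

1400.97

Without the control, 214 - 3Q = 53 + 0.5Q so Q* = 46 and P* = 76.
At the floor price 153, quantity demanded is (214 - 153)/3 = 20.3333; demand is the short side, so Q = 20.3333 trades at P = 153.
PS goes from (1/2)(46)(23) = 529 to 1929.9722 (computed as (153 - 53)(20.3333) - (1/2)(0.5)(20.3333)^2), a change of 1400.9722.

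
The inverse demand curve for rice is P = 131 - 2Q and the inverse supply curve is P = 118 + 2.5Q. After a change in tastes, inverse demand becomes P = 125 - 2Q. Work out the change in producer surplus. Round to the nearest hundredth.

-7.41

Initial equilibrium: Q_0 = 2.8889, P_0 = 125.2222; CS_0 = (1/2)(2.8889)(5.7778) = 8.3457, PS_0 = (1/2)(2.8889)(7.2222) = 10.4321.
New equilibrium: 125 - 2Q = 118 + 2.5Q gives Q_1 = 1.5556, P_1 = 121.8889; CS_1 = 2.4198, PS_1 = 3.0247.
Change in producer surplus = 3.0247 - 10.4321 = -7.4074.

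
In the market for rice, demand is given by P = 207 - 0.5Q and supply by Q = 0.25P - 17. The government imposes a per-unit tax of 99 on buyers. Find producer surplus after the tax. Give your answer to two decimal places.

Rewriting supply in inverse form: P = 68 + 4Q.
Pre-tax equilibrium: 207 - 0.5Q = 68 + 4Q gives Q* = 30.8889, P* = 191.5556.
With the tax, buyers' net willingness to pay falls by 99: (207 - 99) - 0.5Q = 68 + 4Q, so Q_t = 8.8889. Buyers pay P_b = 202.5556; sellers receive P_s = P_b - 99 = 103.5556.
Producer surplus is the triangle above supply below P_s: (1/2)(8.8889)(103.5556 - 68) = 158.0247.

158.02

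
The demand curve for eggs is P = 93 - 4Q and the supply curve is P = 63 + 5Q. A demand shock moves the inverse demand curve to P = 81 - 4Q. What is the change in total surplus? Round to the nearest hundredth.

-32.00

Initial equilibrium: Q_0 = 3.3333, P_0 = 79.6667; CS_0 = (1/2)(3.3333)(13.3333) = 22.2222, PS_0 = (1/2)(3.3333)(16.6667) = 27.7778.
New equilibrium: 81 - 4Q = 63 + 5Q gives Q_1 = 2, P_1 = 73; CS_1 = 8, PS_1 = 10.
Change in total surplus = (8 + 10) - (22.2222 + 27.7778) = -32.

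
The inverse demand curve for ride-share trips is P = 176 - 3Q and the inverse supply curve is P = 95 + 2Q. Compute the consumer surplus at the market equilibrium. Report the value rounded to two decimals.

393.66

Equilibrium: 176 - 3Q = 95 + 2Q, so Q* = 16.2 and P* = 127.4.
The demand choke price is 176, so CS = (1/2)(Q*)(176 - P*) = (1/2)(16.2)(48.6) = 393.66.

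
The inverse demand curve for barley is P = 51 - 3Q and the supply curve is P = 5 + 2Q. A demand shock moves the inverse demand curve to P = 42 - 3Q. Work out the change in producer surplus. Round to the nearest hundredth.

Initial equilibrium: Q_0 = 9.2, P_0 = 23.4; CS_0 = (1/2)(9.2)(27.6) = 126.96, PS_0 = (1/2)(9.2)(18.4) = 84.64.
New equilibrium: 42 - 3Q = 5 + 2Q gives Q_1 = 7.4, P_1 = 19.8; CS_1 = 82.14, PS_1 = 54.76.
Change in producer surplus = 54.76 - 84.64 = -29.88.

-29.88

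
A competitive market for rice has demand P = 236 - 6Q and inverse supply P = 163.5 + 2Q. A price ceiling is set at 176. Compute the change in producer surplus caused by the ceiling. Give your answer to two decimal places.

Free-market equilibrium: 236 - 6Q = 163.5 + 2Q gives Q* = 9.0625, P* = 181.625.
At the ceiling price 176, quantity supplied is (176 - 163.5)/2 = 6.25; supply is the short side, so Q = 6.25 trades at P = 176.
PS goes from (1/2)(9.0625)(18.125) = 82.1289 to 39.0625 (computed as (176 - 163.5)(6.25) - (1/2)(2)(6.25)^2), a change of -43.0664.

-43.07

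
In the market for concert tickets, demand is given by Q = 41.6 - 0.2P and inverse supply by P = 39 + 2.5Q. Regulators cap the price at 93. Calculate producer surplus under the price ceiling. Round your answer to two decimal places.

Rewriting demand in inverse form: P = 208 - 5Q.
Without the control, 208 - 5Q = 39 + 2.5Q so Q* = 22.5333 and P* = 95.3333.
At the ceiling price 93, quantity supplied is (93 - 39)/2.5 = 21.6; supply is the short side, so Q = 21.6 trades at P = 93.
PS is the triangle above supply below 93: (1/2)(21.6)(93 - 39) = 583.2.

583.20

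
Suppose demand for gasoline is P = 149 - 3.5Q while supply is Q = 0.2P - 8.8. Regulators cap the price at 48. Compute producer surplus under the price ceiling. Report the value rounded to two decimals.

Rewriting supply in inverse form: P = 44 + 5Q.
Free-market equilibrium: 149 - 3.5Q = 44 + 5Q gives Q* = 12.3529, P* = 105.7647.
At P = 48, sellers supply (48 - 44)/5 = 0.8 while buyers want more, so the quantity traded is 0.8 at price 48.
PS is the triangle above supply below 48: (1/2)(0.8)(48 - 44) = 1.6.

1.60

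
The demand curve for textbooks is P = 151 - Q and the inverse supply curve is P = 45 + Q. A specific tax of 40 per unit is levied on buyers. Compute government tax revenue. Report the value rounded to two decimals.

1320.00

Pre-tax equilibrium: 151 - Q = 45 + Q gives Q* = 53, P* = 98.
A tax on buyers shifts demand down by 40: (151 - 40) - Q = 45 + Q, so Q_t = 33. Buyers pay P_b = 118; sellers receive P_s = P_b - 40 = 78.
Revenue is the tax times quantity traded: 40 x 33 = 1320.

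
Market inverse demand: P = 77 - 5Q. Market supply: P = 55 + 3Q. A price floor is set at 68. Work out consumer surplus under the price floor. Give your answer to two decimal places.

Free-market equilibrium: 77 - 5Q = 55 + 3Q gives Q* = 2.75, P* = 63.25.
At the floor price 68, quantity demanded is (77 - 68)/5 = 1.8; demand is the short side, so Q = 1.8 trades at P = 68.
CS is the triangle under demand above 68: (1/2)(1.8)(77 - 68) = 8.1.

8.10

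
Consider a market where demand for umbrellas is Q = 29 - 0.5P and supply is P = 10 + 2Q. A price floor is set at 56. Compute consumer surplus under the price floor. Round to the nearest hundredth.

1.00

Rewriting demand in inverse form: P = 58 - 2Q.
Free-market equilibrium: 58 - 2Q = 10 + 2Q gives Q* = 12, P* = 34.
At the floor price 56, quantity demanded is (58 - 56)/2 = 1; demand is the short side, so Q = 1 trades at P = 56.
CS is the triangle under demand above 56: (1/2)(1)(58 - 56) = 1.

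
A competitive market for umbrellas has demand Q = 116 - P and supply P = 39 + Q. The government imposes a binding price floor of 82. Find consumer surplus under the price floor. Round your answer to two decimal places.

Rewriting demand in inverse form: P = 116 - Q.
Free-market equilibrium: 116 - Q = 39 + Q gives Q* = 38.5, P* = 77.5.
At P = 82, buyers demand (116 - 82)/1 = 34 while sellers would supply more, so the quantity traded is 34 at price 82.
CS is the triangle under demand above 82: (1/2)(34)(116 - 82) = 578.

578.00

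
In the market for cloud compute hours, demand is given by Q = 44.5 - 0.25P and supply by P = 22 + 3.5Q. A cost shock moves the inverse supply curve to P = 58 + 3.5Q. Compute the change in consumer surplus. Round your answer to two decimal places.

-353.28

Rewriting demand in inverse form: P = 178 - 4Q.
Initial equilibrium: Q_0 = 20.8, P_0 = 94.8; CS_0 = (1/2)(20.8)(83.2) = 865.28, PS_0 = (1/2)(20.8)(72.8) = 757.12.
New equilibrium: 178 - 4Q = 58 + 3.5Q gives Q_1 = 16, P_1 = 114; CS_1 = 512, PS_1 = 448.
Change in consumer surplus = 512 - 865.28 = -353.28.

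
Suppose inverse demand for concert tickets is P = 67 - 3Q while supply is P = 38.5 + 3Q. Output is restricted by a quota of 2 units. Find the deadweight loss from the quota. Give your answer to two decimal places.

Unrestricted equilibrium: Q* = (67 - 38.5)/(3 + 3) = 4.75.
At Q = 2 the demand price is 67 - 3(2) = 61 and the supply price is 38.5 + 3(2) = 44.5.
Deadweight loss is the triangle between the curves from 2 to 4.75: (1/2)(61 - 44.5)(4.75 - 2) = 22.6875.

22.69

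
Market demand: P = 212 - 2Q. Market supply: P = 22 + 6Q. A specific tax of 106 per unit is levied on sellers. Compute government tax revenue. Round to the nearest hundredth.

Without the tax, 212 - 2Q = 22 + 6Q so Q* = 23.75 and P* = 164.5.
With the tax, sellers need 106 more per unit: 212 - 2Q = 22 + 6Q + 106, so Q_t = 10.5. Buyers pay P_b = 191; sellers receive P_s = P_b - 106 = 85.
Revenue is the tax times quantity traded: 106 x 10.5 = 1113.

1113.00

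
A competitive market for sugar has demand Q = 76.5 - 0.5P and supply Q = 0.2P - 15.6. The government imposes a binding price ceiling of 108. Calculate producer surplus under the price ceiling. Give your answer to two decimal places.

Rewriting demand in inverse form: P = 153 - 2Q.
Rewriting supply in inverse form: P = 78 + 5Q.
Without the control, 153 - 2Q = 78 + 5Q so Q* = 10.7143 and P* = 131.5714.
At the ceiling price 108, quantity supplied is (108 - 78)/5 = 6; supply is the short side, so Q = 6 trades at P = 108.
PS is the triangle above supply below 108: (1/2)(6)(108 - 78) = 90.

90.00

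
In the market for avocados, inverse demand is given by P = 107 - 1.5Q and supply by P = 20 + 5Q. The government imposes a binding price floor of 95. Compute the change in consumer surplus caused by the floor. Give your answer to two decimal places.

-86.36

Free-market equilibrium: 107 - 1.5Q = 20 + 5Q gives Q* = 13.3846, P* = 86.9231.
At P = 95, buyers demand (107 - 95)/1.5 = 8 while sellers would supply more, so the quantity traded is 8 at price 95.
CS goes from (1/2)(13.3846)(20.0769) = 134.3609 to 48 (computed as (107 - 95)(8) - (1/2)(1.5)(8)^2), a change of -86.3609.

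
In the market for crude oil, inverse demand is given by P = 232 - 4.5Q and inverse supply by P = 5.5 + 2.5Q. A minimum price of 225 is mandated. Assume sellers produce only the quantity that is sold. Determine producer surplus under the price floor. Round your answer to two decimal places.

338.42

Free-market equilibrium: 232 - 4.5Q = 5.5 + 2.5Q gives Q* = 32.3571, P* = 86.3929.
At the floor price 225, quantity demanded is (232 - 225)/4.5 = 1.5556; demand is the short side, so Q = 1.5556 trades at P = 225.
The supply price at Q = 1.5556 is 9.3889. PS is the trapezoid between 225 and supply over [0, 1.5556]: (1/2)[(225 - 5.5) + (225 - 9.3889)](1.5556) = 338.4198.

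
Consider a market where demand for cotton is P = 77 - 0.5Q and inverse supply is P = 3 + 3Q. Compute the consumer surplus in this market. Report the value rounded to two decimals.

Setting demand equal to supply, 74 = 3.5Q, so Q* = 21.1429 and P* = 66.4286.
Consumer surplus is the triangle under demand above P*: (1/2)(21.1429)(77 - 66.4286) = (1/2)(21.1429)(10.5714) = 111.7551.

111.76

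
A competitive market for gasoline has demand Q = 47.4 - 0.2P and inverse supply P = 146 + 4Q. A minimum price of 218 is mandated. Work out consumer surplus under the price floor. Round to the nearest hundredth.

36.10

Rewriting demand in inverse form: P = 237 - 5Q.
Free-market equilibrium: 237 - 5Q = 146 + 4Q gives Q* = 10.1111, P* = 186.4444.
At the floor price 218, quantity demanded is (237 - 218)/5 = 3.8; demand is the short side, so Q = 3.8 trades at P = 218.
CS is the triangle under demand above 218: (1/2)(3.8)(237 - 218) = 36.1.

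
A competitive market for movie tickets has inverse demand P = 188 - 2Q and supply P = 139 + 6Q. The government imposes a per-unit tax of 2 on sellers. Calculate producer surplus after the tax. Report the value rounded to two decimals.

Without the tax, 188 - 2Q = 139 + 6Q so Q* = 6.125 and P* = 175.75.
With the tax, sellers need 2 more per unit: 188 - 2Q = 139 + 6Q + 2, so Q_t = 5.875. Buyers pay P_b = 176.25; sellers receive P_s = P_b - 2 = 174.25.
Producer surplus is the triangle above supply below P_s: (1/2)(5.875)(174.25 - 139) = 103.5469.

103.55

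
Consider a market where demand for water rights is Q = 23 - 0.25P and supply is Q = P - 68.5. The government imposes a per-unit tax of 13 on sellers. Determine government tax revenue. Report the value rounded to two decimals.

27.30

Rewriting demand in inverse form: P = 92 - 4Q.
Rewriting supply in inverse form: P = 68.5 + Q.
Pre-tax equilibrium: 92 - 4Q = 68.5 + Q gives Q* = 4.7, P* = 73.2.
A tax on sellers shifts supply up by 13: 92 - 4Q = 68.5 + Q + 13, so Q_t = 2.1. Buyers pay P_b = 83.6; sellers receive P_s = P_b - 13 = 70.6.
Tax revenue = t x Q_t = 13 x 2.1 = 27.3.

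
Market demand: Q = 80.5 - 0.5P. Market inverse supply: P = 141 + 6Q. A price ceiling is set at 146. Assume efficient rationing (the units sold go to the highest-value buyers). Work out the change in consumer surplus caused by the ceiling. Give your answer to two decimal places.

5.56

Rewriting demand in inverse form: P = 161 - 2Q.
Without the control, 161 - 2Q = 141 + 6Q so Q* = 2.5 and P* = 156.
At P = 146, sellers supply (146 - 141)/6 = 0.8333 while buyers want more, so the quantity traded is 0.8333 at price 146.
CS goes from (1/2)(2.5)(5) = 6.25 to 11.8056 (computed as (161 - 146)(0.8333) - (1/2)(2)(0.8333)^2), a change of 5.5556.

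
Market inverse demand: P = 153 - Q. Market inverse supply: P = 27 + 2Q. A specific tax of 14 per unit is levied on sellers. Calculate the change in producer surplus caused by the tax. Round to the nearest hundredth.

-370.22

Pre-tax equilibrium: 153 - Q = 27 + 2Q gives Q* = 42, P* = 111.
With the tax, sellers need 14 more per unit: 153 - Q = 27 + 2Q + 14, so Q_t = 37.3333. Buyers pay P_b = 115.6667; sellers receive P_s = P_b - 14 = 101.6667.
Producers lose the trapezoid between P_s and P* out to Q_t plus the triangle from Q_t to Q*: change in PS = 1393.7778 - 1764 = -370.2222.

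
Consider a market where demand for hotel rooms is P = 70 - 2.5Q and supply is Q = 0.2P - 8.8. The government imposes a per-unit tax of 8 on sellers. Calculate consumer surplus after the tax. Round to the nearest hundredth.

Rewriting supply in inverse form: P = 44 + 5Q.
Without the tax, 70 - 2.5Q = 44 + 5Q so Q* = 3.4667 and P* = 61.3333.
A tax on sellers shifts supply up by 8: 70 - 2.5Q = 44 + 5Q + 8, so Q_t = 2.4. Buyers pay P_b = 64; sellers receive P_s = P_b - 8 = 56.
CS = (1/2)(Q_t)(70 - P_b) = (1/2)(2.4)(6) = 7.2.

7.20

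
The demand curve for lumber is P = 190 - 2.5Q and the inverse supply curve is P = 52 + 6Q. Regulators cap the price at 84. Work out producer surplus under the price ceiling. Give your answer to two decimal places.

Free-market equilibrium: 190 - 2.5Q = 52 + 6Q gives Q* = 16.2353, P* = 149.4118.
At the ceiling price 84, quantity supplied is (84 - 52)/6 = 5.3333; supply is the short side, so Q = 5.3333 trades at P = 84.
PS is the triangle above supply below 84: (1/2)(5.3333)(84 - 52) = 85.3333.

85.33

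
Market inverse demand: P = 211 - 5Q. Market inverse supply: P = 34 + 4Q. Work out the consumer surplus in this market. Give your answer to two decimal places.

Set 211 - 5Q = 34 + 4Q, which gives 177 = 9Q, so Q* = 19.6667 and P* = 211 - 5(19.6667) = 112.6667.
The demand choke price is 211, so CS = (1/2)(Q*)(211 - P*) = (1/2)(19.6667)(98.3333) = 966.9444.

966.94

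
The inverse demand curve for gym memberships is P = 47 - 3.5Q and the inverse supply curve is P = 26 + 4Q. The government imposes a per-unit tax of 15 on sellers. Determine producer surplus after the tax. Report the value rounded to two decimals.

1.28

Without the tax, 47 - 3.5Q = 26 + 4Q so Q* = 2.8 and P* = 37.2.
With the tax, sellers need 15 more per unit: 47 - 3.5Q = 26 + 4Q + 15, so Q_t = 0.8. Buyers pay P_b = 44.2; sellers receive P_s = P_b - 15 = 29.2.
PS = (1/2)(Q_t)(P_s - 26) = (1/2)(0.8)(3.2) = 1.28.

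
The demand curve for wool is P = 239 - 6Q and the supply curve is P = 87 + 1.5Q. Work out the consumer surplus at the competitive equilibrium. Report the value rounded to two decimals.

Set 239 - 6Q = 87 + 1.5Q, which gives 152 = 7.5Q, so Q* = 20.2667 and P* = 239 - 6(20.2667) = 117.4.
CS is the area between the demand curve and P* from 0 to Q*: (1/2)(20.2667)(121.6) = 1232.2133.

1232.21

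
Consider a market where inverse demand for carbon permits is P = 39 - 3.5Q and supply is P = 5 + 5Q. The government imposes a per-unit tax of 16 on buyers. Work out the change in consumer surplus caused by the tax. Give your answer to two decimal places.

Without the tax, 39 - 3.5Q = 5 + 5Q so Q* = 4 and P* = 25.
A tax on buyers shifts demand down by 16: (39 - 16) - 3.5Q = 5 + 5Q, so Q_t = 2.1176. Buyers pay P_b = 31.5882; sellers receive P_s = P_b - 16 = 15.5882.
Consumers lose the trapezoid between P* and P_b out to Q_t plus the triangle from Q_t to Q*: change in CS = 7.8478 - 28 = -20.1522.

-20.15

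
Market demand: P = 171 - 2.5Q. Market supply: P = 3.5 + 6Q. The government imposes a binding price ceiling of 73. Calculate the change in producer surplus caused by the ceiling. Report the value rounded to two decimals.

-762.44

Free-market equilibrium: 171 - 2.5Q = 3.5 + 6Q gives Q* = 19.7059, P* = 121.7353.
At the ceiling price 73, quantity supplied is (73 - 3.5)/6 = 11.5833; supply is the short side, so Q = 11.5833 trades at P = 73.
PS goes from (1/2)(19.7059)(118.2353) = 1164.9654 to 402.5208 (computed as (73 - 3.5)(11.5833) - (1/2)(6)(11.5833)^2), a change of -762.4446.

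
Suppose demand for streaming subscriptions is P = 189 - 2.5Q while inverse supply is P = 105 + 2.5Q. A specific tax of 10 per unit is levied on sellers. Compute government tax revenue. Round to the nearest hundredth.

Pre-tax equilibrium: 189 - 2.5Q = 105 + 2.5Q gives Q* = 16.8, P* = 147.
With the tax, sellers need 10 more per unit: 189 - 2.5Q = 105 + 2.5Q + 10, so Q_t = 14.8. Buyers pay P_b = 152; sellers receive P_s = P_b - 10 = 142.
Tax revenue = t x Q_t = 10 x 14.8 = 148.

148.00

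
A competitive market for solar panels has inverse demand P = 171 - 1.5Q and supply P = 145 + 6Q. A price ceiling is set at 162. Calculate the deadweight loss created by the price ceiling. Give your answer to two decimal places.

Without the control, 171 - 1.5Q = 145 + 6Q so Q* = 3.4667 and P* = 165.8.
At the ceiling price 162, quantity supplied is (162 - 145)/6 = 2.8333; supply is the short side, so Q = 2.8333 trades at P = 162.
At Q = 2.8333 the demand price is 166.75 and the supply price is 162. Deadweight loss is the triangle between the curves from 2.8333 to 3.4667: (1/2)(166.75 - 162)(3.4667 - 2.8333) = 1.5042.

1.50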